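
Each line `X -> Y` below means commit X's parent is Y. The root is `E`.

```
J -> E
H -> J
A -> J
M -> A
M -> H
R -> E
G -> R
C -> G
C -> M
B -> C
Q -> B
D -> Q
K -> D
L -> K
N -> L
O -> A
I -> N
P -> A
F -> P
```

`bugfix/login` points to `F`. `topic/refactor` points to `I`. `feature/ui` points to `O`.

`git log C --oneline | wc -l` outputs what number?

Walking parent pointers from C: reachable set = {A, C, E, G, H, J, M, R}.
That is 8 commits.

8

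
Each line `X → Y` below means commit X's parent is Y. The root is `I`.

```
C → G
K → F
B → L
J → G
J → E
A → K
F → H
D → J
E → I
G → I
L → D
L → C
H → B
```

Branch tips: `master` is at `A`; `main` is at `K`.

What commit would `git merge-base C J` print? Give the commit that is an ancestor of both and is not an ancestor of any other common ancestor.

G

Ancestors of C: {C, G, I}.
Ancestors of J: {E, G, I, J}.
Common ancestors: {G, I}.
Among these, G is not an ancestor of any other common ancestor — it is the merge base.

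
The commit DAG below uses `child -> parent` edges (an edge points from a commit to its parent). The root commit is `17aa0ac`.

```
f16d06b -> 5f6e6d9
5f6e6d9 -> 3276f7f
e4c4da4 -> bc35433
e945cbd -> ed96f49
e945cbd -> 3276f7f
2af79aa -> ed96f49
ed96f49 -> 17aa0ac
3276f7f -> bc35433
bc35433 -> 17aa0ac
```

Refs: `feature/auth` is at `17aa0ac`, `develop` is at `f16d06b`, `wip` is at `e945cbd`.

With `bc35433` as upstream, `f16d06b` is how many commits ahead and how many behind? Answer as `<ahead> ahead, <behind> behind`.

Reachable from f16d06b: {17aa0ac, 3276f7f, 5f6e6d9, bc35433, f16d06b}.
Reachable from bc35433: {17aa0ac, bc35433}.
Only in f16d06b's history (ahead): {3276f7f, 5f6e6d9, f16d06b} — 3.
Only in bc35433's history (behind): {} — 0.

3 ahead, 0 behind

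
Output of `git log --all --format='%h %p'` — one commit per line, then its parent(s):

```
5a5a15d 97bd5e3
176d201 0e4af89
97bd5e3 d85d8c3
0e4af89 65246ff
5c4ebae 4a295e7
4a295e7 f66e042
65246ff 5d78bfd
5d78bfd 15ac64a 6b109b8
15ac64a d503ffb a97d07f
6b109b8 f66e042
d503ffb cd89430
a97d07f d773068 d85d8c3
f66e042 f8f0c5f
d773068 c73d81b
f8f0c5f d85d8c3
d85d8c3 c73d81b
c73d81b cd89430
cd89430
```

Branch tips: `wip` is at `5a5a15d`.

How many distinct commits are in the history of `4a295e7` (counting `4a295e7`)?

6

Walking parent pointers from 4a295e7: reachable set = {4a295e7, c73d81b, cd89430, d85d8c3, f66e042, f8f0c5f}.
That is 6 commits.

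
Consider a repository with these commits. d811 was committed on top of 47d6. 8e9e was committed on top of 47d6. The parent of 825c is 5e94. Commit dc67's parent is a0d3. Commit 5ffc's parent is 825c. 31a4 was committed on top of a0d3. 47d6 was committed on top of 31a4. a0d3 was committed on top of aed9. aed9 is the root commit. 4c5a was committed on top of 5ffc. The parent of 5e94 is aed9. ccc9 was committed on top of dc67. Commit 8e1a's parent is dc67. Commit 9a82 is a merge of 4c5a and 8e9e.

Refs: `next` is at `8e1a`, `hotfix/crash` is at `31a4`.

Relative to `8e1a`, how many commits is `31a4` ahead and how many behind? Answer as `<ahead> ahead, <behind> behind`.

Reachable from 31a4: {31a4, a0d3, aed9}.
Reachable from 8e1a: {8e1a, a0d3, aed9, dc67}.
Only in 31a4's history (ahead): {31a4} — 1.
Only in 8e1a's history (behind): {8e1a, dc67} — 2.

1 ahead, 2 behind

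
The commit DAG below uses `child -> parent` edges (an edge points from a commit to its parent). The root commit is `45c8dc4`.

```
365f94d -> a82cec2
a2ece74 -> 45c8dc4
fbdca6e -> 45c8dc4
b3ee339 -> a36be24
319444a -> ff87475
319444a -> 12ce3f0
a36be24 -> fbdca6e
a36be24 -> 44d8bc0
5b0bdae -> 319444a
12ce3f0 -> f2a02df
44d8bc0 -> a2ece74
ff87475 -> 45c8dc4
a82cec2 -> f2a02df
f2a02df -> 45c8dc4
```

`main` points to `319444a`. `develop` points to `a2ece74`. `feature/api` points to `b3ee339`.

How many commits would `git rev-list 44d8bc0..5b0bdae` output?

5

Reachable from 5b0bdae: {12ce3f0, 319444a, 45c8dc4, 5b0bdae, f2a02df, ff87475}.
Reachable from 44d8bc0: {44d8bc0, 45c8dc4, a2ece74}.
In 5b0bdae's history but not 44d8bc0's: {12ce3f0, 319444a, 5b0bdae, f2a02df, ff87475} — 5 commits.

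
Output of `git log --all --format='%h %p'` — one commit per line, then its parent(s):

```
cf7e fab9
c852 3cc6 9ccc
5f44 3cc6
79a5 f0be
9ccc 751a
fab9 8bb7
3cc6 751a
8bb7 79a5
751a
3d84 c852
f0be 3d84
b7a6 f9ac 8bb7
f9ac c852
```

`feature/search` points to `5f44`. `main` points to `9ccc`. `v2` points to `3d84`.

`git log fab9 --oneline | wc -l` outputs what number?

Walking parent pointers from fab9: reachable set = {3cc6, 3d84, 751a, 79a5, 8bb7, 9ccc, c852, f0be, fab9}.
That is 9 commits.

9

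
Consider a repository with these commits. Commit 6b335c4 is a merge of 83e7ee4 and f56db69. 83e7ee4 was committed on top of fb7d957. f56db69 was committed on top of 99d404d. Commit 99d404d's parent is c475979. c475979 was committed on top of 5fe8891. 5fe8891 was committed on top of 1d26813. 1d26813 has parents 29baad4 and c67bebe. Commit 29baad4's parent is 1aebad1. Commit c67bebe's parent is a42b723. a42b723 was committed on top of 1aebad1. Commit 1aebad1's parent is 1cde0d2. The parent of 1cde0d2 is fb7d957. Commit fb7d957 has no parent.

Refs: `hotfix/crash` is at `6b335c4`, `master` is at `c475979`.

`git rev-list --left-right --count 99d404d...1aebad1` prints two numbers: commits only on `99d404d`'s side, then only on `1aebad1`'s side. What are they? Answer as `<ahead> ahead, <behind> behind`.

7 ahead, 0 behind

Reachable from 99d404d: {1aebad1, 1cde0d2, 1d26813, 29baad4, 5fe8891, 99d404d, a42b723, c475979, c67bebe, fb7d957}.
Reachable from 1aebad1: {1aebad1, 1cde0d2, fb7d957}.
Only in 99d404d's history (ahead): {1d26813, 29baad4, 5fe8891, 99d404d, a42b723, c475979, c67bebe} — 7.
Only in 1aebad1's history (behind): {} — 0.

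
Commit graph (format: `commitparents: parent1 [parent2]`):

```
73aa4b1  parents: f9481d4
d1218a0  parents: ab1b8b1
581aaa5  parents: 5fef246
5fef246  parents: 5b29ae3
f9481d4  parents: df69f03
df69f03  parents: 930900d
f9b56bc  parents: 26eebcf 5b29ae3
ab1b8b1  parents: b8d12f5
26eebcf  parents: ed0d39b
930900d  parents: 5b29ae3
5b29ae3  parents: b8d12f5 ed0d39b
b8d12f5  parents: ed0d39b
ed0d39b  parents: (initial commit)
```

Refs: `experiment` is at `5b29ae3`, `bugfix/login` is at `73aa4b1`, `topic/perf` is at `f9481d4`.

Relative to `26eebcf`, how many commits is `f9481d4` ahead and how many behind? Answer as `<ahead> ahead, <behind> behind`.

Reachable from f9481d4: {5b29ae3, 930900d, b8d12f5, df69f03, ed0d39b, f9481d4}.
Reachable from 26eebcf: {26eebcf, ed0d39b}.
Only in f9481d4's history (ahead): {5b29ae3, 930900d, b8d12f5, df69f03, f9481d4} — 5.
Only in 26eebcf's history (behind): {26eebcf} — 1.

5 ahead, 1 behind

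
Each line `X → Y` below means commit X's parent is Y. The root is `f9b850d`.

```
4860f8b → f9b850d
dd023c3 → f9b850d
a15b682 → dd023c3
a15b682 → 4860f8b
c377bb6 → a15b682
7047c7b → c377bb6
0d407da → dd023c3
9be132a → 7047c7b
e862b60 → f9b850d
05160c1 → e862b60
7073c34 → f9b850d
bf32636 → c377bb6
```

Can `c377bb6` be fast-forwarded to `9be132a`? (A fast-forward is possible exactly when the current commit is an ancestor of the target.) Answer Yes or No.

Yes

A fast-forward from c377bb6 to 9be132a is possible iff c377bb6 is an ancestor of 9be132a.
Ancestors of 9be132a: {4860f8b, 7047c7b, 9be132a, a15b682, c377bb6, dd023c3, f9b850d}.
c377bb6 is among them, so fast-forward is possible.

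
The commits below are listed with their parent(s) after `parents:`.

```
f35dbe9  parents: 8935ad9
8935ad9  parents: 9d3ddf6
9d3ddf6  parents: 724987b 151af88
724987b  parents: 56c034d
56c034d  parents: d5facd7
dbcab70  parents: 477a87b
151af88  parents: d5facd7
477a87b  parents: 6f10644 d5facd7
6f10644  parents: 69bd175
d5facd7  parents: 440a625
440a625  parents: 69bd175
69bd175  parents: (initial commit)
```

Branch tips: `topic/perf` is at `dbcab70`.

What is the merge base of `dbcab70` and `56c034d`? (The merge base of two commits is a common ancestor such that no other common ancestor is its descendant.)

d5facd7

Ancestors of dbcab70: {440a625, 477a87b, 69bd175, 6f10644, d5facd7, dbcab70}.
Ancestors of 56c034d: {440a625, 56c034d, 69bd175, d5facd7}.
Common ancestors: {440a625, 69bd175, d5facd7}.
Among these, d5facd7 is not an ancestor of any other common ancestor — it is the merge base.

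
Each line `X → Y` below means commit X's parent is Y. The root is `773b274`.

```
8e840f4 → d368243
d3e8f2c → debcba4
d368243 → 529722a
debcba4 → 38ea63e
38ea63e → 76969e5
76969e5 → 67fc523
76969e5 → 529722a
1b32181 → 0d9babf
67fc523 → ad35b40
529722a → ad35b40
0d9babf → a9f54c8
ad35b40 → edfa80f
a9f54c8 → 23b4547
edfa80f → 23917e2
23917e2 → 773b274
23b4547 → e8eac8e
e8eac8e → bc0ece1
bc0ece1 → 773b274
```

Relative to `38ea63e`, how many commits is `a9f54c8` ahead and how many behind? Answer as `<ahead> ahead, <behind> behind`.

4 ahead, 7 behind

Reachable from a9f54c8: {23b4547, 773b274, a9f54c8, bc0ece1, e8eac8e}.
Reachable from 38ea63e: {23917e2, 38ea63e, 529722a, 67fc523, 76969e5, 773b274, ad35b40, edfa80f}.
Only in a9f54c8's history (ahead): {23b4547, a9f54c8, bc0ece1, e8eac8e} — 4.
Only in 38ea63e's history (behind): {23917e2, 38ea63e, 529722a, 67fc523, 76969e5, ad35b40, edfa80f} — 7.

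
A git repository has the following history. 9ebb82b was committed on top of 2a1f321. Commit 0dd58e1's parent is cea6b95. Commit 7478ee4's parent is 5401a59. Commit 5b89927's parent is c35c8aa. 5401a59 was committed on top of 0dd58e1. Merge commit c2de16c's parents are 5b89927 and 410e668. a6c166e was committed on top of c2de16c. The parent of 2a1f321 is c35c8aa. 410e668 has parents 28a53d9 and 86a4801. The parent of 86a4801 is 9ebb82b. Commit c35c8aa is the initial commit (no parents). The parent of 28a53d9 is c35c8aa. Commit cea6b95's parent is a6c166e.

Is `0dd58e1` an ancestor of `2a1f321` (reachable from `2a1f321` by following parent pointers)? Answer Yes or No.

No

Ancestors of 2a1f321: {2a1f321, c35c8aa}.
0dd58e1 is not in that set, so it is not an ancestor of 2a1f321.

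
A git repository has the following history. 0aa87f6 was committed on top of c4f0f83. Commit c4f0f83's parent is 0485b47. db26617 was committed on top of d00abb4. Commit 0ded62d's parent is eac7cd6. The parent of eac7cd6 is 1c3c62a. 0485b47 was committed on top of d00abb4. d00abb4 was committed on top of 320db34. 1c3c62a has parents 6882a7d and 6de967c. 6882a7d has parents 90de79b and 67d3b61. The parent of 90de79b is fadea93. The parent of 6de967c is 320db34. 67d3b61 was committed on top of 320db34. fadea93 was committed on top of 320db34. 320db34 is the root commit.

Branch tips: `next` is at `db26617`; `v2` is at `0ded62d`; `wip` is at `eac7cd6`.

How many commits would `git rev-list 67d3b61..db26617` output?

Reachable from db26617: {320db34, d00abb4, db26617}.
Reachable from 67d3b61: {320db34, 67d3b61}.
In db26617's history but not 67d3b61's: {d00abb4, db26617} — 2 commits.

2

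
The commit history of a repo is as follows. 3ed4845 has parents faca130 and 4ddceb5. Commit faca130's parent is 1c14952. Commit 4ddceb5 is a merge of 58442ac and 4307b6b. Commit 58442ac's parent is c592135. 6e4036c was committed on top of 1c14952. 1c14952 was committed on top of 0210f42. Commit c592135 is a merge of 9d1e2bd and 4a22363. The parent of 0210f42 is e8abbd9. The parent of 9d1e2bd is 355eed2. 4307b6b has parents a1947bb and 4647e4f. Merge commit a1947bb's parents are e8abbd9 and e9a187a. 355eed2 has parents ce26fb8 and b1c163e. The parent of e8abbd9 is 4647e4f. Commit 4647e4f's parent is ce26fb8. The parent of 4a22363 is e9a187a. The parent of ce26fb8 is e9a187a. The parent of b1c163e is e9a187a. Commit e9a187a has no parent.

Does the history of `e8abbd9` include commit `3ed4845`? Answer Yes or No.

No

Ancestors of e8abbd9: {4647e4f, ce26fb8, e8abbd9, e9a187a}.
3ed4845 is not in that set, so it is not an ancestor of e8abbd9.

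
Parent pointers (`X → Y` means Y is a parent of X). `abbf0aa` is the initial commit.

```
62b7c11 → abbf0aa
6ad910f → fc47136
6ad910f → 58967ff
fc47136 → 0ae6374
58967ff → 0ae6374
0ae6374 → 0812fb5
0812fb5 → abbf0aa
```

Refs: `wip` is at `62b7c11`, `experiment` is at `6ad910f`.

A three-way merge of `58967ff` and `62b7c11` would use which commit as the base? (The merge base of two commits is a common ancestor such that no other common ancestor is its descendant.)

abbf0aa

Ancestors of 58967ff: {0812fb5, 0ae6374, 58967ff, abbf0aa}.
Ancestors of 62b7c11: {62b7c11, abbf0aa}.
Common ancestors: {abbf0aa}.
The only common ancestor is abbf0aa, so it is the merge base.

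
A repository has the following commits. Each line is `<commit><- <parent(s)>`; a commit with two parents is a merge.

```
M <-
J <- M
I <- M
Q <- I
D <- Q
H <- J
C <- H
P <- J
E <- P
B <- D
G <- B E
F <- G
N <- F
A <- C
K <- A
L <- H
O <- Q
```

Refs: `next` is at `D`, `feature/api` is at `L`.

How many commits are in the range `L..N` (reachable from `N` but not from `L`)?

9

Reachable from N: {B, D, E, F, G, I, J, M, N, P, Q}.
Reachable from L: {H, J, L, M}.
In N's history but not L's: {B, D, E, F, G, I, N, P, Q} — 9 commits.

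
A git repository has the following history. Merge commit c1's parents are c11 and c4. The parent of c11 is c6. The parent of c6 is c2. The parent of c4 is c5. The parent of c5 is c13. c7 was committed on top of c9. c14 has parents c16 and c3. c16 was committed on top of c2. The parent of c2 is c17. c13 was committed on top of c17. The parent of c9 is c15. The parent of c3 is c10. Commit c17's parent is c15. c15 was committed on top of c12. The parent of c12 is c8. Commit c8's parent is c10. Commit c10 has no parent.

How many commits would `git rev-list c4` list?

Walking parent pointers from c4: reachable set = {c10, c12, c13, c15, c17, c4, c5, c8}.
That is 8 commits.

8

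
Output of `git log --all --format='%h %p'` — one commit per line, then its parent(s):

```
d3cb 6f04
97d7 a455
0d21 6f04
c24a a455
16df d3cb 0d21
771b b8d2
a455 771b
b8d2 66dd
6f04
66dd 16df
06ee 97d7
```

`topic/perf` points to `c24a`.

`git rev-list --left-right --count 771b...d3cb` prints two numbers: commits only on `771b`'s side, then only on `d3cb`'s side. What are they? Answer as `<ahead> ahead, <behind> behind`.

Reachable from 771b: {0d21, 16df, 66dd, 6f04, 771b, b8d2, d3cb}.
Reachable from d3cb: {6f04, d3cb}.
Only in 771b's history (ahead): {0d21, 16df, 66dd, 771b, b8d2} — 5.
Only in d3cb's history (behind): {} — 0.

5 ahead, 0 behind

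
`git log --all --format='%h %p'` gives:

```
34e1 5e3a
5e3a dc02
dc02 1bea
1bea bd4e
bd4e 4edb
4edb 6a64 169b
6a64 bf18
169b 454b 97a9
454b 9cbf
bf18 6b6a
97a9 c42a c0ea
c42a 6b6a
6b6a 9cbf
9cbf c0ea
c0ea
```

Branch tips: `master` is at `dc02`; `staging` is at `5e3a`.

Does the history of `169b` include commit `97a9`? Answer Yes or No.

Yes

Ancestors of 169b (commits reachable by following parents): {169b, 454b, 6b6a, 97a9, 9cbf, c0ea, c42a}.
97a9 is in that set, so it is an ancestor of 169b.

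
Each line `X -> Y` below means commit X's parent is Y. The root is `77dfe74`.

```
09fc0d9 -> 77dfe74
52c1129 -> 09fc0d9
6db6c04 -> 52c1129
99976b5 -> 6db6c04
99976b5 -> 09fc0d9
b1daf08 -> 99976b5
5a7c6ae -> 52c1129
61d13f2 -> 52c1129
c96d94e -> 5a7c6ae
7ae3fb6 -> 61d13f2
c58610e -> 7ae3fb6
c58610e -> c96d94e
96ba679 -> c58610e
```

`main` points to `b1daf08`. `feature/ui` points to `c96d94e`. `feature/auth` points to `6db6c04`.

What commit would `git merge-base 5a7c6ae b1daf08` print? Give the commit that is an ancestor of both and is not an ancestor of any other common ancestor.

Ancestors of 5a7c6ae: {09fc0d9, 52c1129, 5a7c6ae, 77dfe74}.
Ancestors of b1daf08: {09fc0d9, 52c1129, 6db6c04, 77dfe74, 99976b5, b1daf08}.
Common ancestors: {09fc0d9, 52c1129, 77dfe74}.
Among these, 52c1129 is not an ancestor of any other common ancestor — it is the merge base.

52c1129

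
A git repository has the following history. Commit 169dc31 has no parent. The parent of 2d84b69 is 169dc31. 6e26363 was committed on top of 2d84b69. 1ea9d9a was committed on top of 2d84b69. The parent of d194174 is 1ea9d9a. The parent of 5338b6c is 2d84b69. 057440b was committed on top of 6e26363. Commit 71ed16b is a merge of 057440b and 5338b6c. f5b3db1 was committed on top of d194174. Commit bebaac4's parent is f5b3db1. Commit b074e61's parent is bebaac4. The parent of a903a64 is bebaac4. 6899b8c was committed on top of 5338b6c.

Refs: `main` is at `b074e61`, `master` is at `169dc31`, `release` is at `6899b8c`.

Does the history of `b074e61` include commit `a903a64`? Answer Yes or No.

Ancestors of b074e61: {169dc31, 1ea9d9a, 2d84b69, b074e61, bebaac4, d194174, f5b3db1}.
a903a64 is not in that set, so it is not an ancestor of b074e61.

No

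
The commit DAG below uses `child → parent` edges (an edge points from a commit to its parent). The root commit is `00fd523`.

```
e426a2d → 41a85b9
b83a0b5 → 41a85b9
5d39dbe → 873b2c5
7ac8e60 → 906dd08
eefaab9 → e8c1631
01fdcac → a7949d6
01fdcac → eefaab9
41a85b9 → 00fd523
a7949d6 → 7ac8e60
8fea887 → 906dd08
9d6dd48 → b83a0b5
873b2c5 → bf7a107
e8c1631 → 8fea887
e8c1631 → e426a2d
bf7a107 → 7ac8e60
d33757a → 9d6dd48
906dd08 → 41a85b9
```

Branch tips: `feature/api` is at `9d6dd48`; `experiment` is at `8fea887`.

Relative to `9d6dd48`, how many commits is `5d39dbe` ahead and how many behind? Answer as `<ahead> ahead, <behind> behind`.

5 ahead, 2 behind

Reachable from 5d39dbe: {00fd523, 41a85b9, 5d39dbe, 7ac8e60, 873b2c5, 906dd08, bf7a107}.
Reachable from 9d6dd48: {00fd523, 41a85b9, 9d6dd48, b83a0b5}.
Only in 5d39dbe's history (ahead): {5d39dbe, 7ac8e60, 873b2c5, 906dd08, bf7a107} — 5.
Only in 9d6dd48's history (behind): {9d6dd48, b83a0b5} — 2.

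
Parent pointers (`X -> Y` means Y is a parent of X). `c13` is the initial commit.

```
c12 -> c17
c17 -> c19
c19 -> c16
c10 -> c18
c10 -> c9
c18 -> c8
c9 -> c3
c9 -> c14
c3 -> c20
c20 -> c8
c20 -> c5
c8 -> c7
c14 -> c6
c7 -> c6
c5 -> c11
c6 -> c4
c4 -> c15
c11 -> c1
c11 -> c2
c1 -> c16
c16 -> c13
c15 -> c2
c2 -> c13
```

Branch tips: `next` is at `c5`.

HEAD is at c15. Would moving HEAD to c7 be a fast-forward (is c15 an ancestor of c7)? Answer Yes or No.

A fast-forward from c15 to c7 is possible iff c15 is an ancestor of c7.
Ancestors of c7: {c13, c15, c2, c4, c6, c7}.
c15 is among them, so fast-forward is possible.

Yes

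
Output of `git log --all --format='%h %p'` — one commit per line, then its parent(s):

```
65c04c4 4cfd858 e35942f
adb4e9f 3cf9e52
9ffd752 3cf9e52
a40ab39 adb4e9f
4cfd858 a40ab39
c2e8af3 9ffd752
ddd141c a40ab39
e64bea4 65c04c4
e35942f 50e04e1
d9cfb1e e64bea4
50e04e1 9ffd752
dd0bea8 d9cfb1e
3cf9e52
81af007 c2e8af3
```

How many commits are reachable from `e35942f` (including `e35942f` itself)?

Walking parent pointers from e35942f: reachable set = {3cf9e52, 50e04e1, 9ffd752, e35942f}.
That is 4 commits.

4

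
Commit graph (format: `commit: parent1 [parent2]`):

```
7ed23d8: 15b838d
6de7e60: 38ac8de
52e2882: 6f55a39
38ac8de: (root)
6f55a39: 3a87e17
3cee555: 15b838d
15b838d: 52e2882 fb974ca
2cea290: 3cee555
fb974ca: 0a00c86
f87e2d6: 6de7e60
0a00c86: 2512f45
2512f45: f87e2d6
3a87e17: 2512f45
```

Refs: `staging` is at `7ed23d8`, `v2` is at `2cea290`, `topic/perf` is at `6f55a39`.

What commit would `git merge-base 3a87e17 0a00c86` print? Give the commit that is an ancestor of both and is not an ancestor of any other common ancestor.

2512f45

Ancestors of 3a87e17: {2512f45, 38ac8de, 3a87e17, 6de7e60, f87e2d6}.
Ancestors of 0a00c86: {0a00c86, 2512f45, 38ac8de, 6de7e60, f87e2d6}.
Common ancestors: {2512f45, 38ac8de, 6de7e60, f87e2d6}.
Among these, 2512f45 is not an ancestor of any other common ancestor — it is the merge base.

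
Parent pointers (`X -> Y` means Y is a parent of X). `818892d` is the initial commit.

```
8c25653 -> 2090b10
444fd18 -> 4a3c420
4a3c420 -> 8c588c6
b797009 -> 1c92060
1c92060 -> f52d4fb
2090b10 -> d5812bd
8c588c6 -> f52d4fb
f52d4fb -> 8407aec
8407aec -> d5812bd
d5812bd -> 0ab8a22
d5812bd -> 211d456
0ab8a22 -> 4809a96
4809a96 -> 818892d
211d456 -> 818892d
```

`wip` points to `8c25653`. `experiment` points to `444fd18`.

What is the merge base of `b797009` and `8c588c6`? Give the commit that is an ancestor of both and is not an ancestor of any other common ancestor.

f52d4fb

Ancestors of b797009: {0ab8a22, 1c92060, 211d456, 4809a96, 818892d, 8407aec, b797009, d5812bd, f52d4fb}.
Ancestors of 8c588c6: {0ab8a22, 211d456, 4809a96, 818892d, 8407aec, 8c588c6, d5812bd, f52d4fb}.
Common ancestors: {0ab8a22, 211d456, 4809a96, 818892d, 8407aec, d5812bd, f52d4fb}.
Among these, f52d4fb is not an ancestor of any other common ancestor — it is the merge base.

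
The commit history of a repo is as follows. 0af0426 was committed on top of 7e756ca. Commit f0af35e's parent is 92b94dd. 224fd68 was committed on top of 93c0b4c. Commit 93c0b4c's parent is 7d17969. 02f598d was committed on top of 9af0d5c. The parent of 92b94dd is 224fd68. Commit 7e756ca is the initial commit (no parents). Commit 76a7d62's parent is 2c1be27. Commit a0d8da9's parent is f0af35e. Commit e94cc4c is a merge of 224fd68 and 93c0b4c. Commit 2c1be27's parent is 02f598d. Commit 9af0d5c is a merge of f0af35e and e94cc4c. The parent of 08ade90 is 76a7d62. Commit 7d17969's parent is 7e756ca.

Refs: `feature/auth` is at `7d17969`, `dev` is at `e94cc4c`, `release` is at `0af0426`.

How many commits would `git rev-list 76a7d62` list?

11

Walking parent pointers from 76a7d62: reachable set = {02f598d, 224fd68, 2c1be27, 76a7d62, 7d17969, 7e756ca, 92b94dd, 93c0b4c, 9af0d5c, e94cc4c, f0af35e}.
That is 11 commits.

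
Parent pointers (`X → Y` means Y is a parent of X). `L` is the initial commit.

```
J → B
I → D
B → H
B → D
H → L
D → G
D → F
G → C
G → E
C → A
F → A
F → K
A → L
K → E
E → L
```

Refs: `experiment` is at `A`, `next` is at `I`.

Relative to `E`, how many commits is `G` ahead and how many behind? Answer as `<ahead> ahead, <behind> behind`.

3 ahead, 0 behind

Reachable from G: {A, C, E, G, L}.
Reachable from E: {E, L}.
Only in G's history (ahead): {A, C, G} — 3.
Only in E's history (behind): {} — 0.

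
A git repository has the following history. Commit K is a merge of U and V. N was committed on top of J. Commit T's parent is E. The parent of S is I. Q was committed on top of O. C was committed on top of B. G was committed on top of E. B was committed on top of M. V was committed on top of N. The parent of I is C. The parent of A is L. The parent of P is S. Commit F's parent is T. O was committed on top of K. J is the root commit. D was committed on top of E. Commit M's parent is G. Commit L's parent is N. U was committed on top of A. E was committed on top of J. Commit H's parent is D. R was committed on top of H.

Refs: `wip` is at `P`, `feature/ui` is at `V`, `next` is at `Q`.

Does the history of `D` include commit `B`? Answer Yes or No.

No

Ancestors of D: {D, E, J}.
B is not in that set, so it is not an ancestor of D.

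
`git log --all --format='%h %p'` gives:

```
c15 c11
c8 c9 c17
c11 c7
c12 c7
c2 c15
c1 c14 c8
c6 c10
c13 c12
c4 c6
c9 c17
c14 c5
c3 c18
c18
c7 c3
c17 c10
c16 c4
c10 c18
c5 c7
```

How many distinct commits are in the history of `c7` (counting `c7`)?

Walking parent pointers from c7: reachable set = {c18, c3, c7}.
That is 3 commits.

3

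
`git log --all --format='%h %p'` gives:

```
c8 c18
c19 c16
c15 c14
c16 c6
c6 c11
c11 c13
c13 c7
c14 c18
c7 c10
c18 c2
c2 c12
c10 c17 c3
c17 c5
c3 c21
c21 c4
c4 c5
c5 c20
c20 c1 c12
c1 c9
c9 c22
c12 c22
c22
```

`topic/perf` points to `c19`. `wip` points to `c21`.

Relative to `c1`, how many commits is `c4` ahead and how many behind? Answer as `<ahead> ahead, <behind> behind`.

4 ahead, 0 behind

Reachable from c4: {c1, c12, c20, c22, c4, c5, c9}.
Reachable from c1: {c1, c22, c9}.
Only in c4's history (ahead): {c12, c20, c4, c5} — 4.
Only in c1's history (behind): {} — 0.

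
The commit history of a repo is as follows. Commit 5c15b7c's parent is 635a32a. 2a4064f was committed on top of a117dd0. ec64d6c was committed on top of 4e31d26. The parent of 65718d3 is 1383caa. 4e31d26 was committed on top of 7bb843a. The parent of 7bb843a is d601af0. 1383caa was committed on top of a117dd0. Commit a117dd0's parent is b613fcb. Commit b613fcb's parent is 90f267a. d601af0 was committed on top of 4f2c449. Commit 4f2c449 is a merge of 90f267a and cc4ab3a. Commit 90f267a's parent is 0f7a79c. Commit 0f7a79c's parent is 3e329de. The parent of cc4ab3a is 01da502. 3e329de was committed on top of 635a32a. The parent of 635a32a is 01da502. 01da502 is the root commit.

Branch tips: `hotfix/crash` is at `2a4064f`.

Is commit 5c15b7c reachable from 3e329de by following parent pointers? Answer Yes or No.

Ancestors of 3e329de: {01da502, 3e329de, 635a32a}.
5c15b7c is not in that set, so it is not an ancestor of 3e329de.

No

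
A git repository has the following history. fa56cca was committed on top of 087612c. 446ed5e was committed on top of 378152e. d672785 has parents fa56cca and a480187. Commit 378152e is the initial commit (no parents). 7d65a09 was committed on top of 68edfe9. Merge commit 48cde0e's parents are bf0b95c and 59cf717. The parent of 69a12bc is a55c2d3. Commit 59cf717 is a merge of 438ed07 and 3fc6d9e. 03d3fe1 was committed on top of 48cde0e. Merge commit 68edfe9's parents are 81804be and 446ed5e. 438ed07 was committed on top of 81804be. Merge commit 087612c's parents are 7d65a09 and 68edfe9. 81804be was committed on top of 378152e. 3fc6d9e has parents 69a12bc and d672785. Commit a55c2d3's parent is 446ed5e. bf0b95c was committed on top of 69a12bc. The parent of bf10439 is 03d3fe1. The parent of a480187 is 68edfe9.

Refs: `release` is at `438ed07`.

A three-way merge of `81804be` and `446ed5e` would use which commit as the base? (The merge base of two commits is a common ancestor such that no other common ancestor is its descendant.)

378152e

Ancestors of 81804be: {378152e, 81804be}.
Ancestors of 446ed5e: {378152e, 446ed5e}.
Common ancestors: {378152e}.
The only common ancestor is 378152e, so it is the merge base.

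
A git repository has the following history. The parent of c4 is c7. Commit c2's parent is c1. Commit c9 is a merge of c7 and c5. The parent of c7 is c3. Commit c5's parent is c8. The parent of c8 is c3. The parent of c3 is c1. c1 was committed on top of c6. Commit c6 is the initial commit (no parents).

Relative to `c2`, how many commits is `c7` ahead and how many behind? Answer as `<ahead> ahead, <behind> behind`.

2 ahead, 1 behind

Reachable from c7: {c1, c3, c6, c7}.
Reachable from c2: {c1, c2, c6}.
Only in c7's history (ahead): {c3, c7} — 2.
Only in c2's history (behind): {c2} — 1.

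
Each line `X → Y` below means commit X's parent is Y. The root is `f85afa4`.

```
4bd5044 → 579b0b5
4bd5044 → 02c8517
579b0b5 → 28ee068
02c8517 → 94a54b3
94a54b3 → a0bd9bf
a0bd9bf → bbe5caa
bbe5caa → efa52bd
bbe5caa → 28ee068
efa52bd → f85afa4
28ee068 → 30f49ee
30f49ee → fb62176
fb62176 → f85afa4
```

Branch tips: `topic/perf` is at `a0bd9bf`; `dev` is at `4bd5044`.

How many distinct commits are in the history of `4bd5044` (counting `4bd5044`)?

Walking parent pointers from 4bd5044: reachable set = {02c8517, 28ee068, 30f49ee, 4bd5044, 579b0b5, 94a54b3, a0bd9bf, bbe5caa, efa52bd, f85afa4, fb62176}.
That is 11 commits.

11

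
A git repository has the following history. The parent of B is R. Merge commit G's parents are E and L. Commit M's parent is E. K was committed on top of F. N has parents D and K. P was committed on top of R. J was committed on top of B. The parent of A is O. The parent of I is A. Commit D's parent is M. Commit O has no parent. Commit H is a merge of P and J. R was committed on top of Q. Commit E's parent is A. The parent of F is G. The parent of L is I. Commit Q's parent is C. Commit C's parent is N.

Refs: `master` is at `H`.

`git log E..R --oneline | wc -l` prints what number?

Reachable from R: {A, C, D, E, F, G, I, K, L, M, N, O, Q, R}.
Reachable from E: {A, E, O}.
In R's history but not E's: {C, D, F, G, I, K, L, M, N, Q, R} — 11 commits.

11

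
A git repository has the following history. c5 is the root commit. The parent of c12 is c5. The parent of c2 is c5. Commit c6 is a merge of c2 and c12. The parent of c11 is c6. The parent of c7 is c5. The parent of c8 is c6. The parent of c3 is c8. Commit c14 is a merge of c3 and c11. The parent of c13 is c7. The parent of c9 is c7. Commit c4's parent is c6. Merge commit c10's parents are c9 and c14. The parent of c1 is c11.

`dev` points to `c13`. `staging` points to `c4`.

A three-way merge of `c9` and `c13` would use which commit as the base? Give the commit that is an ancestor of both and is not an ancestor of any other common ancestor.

Ancestors of c9: {c5, c7, c9}.
Ancestors of c13: {c13, c5, c7}.
Common ancestors: {c5, c7}.
Among these, c7 is not an ancestor of any other common ancestor — it is the merge base.

c7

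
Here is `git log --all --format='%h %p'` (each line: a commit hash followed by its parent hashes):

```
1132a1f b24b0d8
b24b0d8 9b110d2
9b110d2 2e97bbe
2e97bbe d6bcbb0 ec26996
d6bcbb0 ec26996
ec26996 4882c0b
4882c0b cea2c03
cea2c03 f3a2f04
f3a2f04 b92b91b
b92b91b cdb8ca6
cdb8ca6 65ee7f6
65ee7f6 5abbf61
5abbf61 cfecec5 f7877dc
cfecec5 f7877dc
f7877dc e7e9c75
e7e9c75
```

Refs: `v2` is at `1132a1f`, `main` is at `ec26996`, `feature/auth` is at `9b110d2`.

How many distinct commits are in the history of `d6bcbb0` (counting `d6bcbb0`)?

Walking parent pointers from d6bcbb0: reachable set = {4882c0b, 5abbf61, 65ee7f6, b92b91b, cdb8ca6, cea2c03, cfecec5, d6bcbb0, e7e9c75, ec26996, f3a2f04, f7877dc}.
That is 12 commits.

12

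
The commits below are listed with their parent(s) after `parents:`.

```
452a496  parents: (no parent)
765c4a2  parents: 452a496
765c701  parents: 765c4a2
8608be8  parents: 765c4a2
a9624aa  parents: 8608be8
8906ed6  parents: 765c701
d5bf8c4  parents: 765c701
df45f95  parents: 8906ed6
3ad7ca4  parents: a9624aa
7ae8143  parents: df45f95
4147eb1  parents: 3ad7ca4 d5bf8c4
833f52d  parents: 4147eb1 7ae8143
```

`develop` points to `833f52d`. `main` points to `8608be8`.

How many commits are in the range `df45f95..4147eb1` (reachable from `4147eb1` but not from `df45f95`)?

5

Reachable from 4147eb1: {3ad7ca4, 4147eb1, 452a496, 765c4a2, 765c701, 8608be8, a9624aa, d5bf8c4}.
Reachable from df45f95: {452a496, 765c4a2, 765c701, 8906ed6, df45f95}.
In 4147eb1's history but not df45f95's: {3ad7ca4, 4147eb1, 8608be8, a9624aa, d5bf8c4} — 5 commits.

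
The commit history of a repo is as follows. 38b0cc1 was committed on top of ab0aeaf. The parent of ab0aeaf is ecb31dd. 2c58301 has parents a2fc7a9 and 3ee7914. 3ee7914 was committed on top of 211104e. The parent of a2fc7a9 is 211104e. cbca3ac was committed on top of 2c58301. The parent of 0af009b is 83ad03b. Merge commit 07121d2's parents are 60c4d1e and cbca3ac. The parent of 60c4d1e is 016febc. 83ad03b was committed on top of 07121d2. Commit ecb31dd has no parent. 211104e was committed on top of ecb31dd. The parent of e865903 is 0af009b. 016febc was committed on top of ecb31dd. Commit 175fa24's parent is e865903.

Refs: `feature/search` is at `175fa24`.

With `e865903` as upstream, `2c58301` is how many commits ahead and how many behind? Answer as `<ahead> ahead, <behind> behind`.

Reachable from 2c58301: {211104e, 2c58301, 3ee7914, a2fc7a9, ecb31dd}.
Reachable from e865903: {016febc, 07121d2, 0af009b, 211104e, 2c58301, 3ee7914, 60c4d1e, 83ad03b, a2fc7a9, cbca3ac, e865903, ecb31dd}.
Only in 2c58301's history (ahead): {} — 0.
Only in e865903's history (behind): {016febc, 07121d2, 0af009b, 60c4d1e, 83ad03b, cbca3ac, e865903} — 7.

0 ahead, 7 behind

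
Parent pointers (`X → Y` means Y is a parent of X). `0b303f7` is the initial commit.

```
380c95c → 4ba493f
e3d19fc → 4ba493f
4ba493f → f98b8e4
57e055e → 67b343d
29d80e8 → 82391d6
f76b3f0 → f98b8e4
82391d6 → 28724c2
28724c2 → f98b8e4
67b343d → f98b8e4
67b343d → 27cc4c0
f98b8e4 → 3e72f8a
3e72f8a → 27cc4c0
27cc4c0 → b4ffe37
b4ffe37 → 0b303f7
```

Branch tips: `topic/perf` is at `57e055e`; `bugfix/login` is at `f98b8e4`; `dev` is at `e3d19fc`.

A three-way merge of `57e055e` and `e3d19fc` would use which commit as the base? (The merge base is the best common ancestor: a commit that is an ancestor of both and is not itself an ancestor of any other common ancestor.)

Ancestors of 57e055e: {0b303f7, 27cc4c0, 3e72f8a, 57e055e, 67b343d, b4ffe37, f98b8e4}.
Ancestors of e3d19fc: {0b303f7, 27cc4c0, 3e72f8a, 4ba493f, b4ffe37, e3d19fc, f98b8e4}.
Common ancestors: {0b303f7, 27cc4c0, 3e72f8a, b4ffe37, f98b8e4}.
Among these, f98b8e4 is not an ancestor of any other common ancestor — it is the merge base.

f98b8e4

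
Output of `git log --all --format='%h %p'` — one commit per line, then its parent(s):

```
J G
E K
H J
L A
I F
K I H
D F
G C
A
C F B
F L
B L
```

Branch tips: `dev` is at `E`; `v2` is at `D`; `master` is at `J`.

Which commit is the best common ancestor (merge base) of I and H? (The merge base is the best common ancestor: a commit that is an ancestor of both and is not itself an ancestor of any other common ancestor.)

F

Ancestors of I: {A, F, I, L}.
Ancestors of H: {A, B, C, F, G, H, J, L}.
Common ancestors: {A, F, L}.
Among these, F is not an ancestor of any other common ancestor — it is the merge base.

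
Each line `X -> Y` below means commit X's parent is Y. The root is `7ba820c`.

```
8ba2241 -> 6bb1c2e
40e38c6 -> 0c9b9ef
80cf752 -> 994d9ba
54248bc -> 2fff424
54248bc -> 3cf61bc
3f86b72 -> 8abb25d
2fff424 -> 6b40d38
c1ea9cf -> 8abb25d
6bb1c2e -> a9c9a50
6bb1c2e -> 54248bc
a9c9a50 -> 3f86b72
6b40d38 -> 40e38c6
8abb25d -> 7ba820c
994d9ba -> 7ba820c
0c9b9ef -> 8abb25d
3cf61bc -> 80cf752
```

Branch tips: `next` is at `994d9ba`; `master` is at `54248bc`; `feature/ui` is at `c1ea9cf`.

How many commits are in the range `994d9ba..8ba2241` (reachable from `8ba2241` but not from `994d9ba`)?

Reachable from 8ba2241: {0c9b9ef, 2fff424, 3cf61bc, 3f86b72, 40e38c6, 54248bc, 6b40d38, 6bb1c2e, 7ba820c, 80cf752, 8abb25d, 8ba2241, 994d9ba, a9c9a50}.
Reachable from 994d9ba: {7ba820c, 994d9ba}.
In 8ba2241's history but not 994d9ba's: {0c9b9ef, 2fff424, 3cf61bc, 3f86b72, 40e38c6, 54248bc, 6b40d38, 6bb1c2e, 80cf752, 8abb25d, 8ba2241, a9c9a50} — 12 commits.

12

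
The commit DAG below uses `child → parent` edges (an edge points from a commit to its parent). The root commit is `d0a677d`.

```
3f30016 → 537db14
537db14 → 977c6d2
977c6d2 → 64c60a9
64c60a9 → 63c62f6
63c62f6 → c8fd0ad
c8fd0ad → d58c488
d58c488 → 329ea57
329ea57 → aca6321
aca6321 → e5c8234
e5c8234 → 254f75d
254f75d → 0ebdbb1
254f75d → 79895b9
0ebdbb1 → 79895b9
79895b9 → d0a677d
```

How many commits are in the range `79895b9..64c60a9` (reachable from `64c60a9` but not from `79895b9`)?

Reachable from 64c60a9: {0ebdbb1, 254f75d, 329ea57, 63c62f6, 64c60a9, 79895b9, aca6321, c8fd0ad, d0a677d, d58c488, e5c8234}.
Reachable from 79895b9: {79895b9, d0a677d}.
In 64c60a9's history but not 79895b9's: {0ebdbb1, 254f75d, 329ea57, 63c62f6, 64c60a9, aca6321, c8fd0ad, d58c488, e5c8234} — 9 commits.

9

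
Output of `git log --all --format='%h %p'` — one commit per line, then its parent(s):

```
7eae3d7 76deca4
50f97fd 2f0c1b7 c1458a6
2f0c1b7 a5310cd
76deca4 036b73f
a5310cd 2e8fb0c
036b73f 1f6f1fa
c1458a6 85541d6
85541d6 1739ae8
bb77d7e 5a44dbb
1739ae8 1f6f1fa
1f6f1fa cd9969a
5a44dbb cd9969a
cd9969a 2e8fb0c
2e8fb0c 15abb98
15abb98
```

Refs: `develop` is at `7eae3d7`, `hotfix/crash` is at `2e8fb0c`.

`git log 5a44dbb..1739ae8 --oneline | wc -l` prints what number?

2

Reachable from 1739ae8: {15abb98, 1739ae8, 1f6f1fa, 2e8fb0c, cd9969a}.
Reachable from 5a44dbb: {15abb98, 2e8fb0c, 5a44dbb, cd9969a}.
In 1739ae8's history but not 5a44dbb's: {1739ae8, 1f6f1fa} — 2 commits.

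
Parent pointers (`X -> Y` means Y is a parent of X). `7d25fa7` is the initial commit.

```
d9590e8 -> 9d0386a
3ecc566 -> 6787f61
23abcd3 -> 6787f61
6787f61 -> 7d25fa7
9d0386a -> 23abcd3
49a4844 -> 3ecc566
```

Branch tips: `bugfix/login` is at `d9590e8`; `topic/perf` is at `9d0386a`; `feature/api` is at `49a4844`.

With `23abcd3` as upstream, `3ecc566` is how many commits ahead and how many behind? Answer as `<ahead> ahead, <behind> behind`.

1 ahead, 1 behind

Reachable from 3ecc566: {3ecc566, 6787f61, 7d25fa7}.
Reachable from 23abcd3: {23abcd3, 6787f61, 7d25fa7}.
Only in 3ecc566's history (ahead): {3ecc566} — 1.
Only in 23abcd3's history (behind): {23abcd3} — 1.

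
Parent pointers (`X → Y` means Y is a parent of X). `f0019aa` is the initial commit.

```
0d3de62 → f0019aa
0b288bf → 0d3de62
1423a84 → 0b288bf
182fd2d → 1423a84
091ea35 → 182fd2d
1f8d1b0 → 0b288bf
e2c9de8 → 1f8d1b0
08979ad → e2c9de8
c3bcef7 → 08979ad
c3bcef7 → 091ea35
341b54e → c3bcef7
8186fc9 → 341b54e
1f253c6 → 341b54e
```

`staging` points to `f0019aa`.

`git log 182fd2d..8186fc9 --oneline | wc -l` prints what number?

7

Reachable from 8186fc9: {08979ad, 091ea35, 0b288bf, 0d3de62, 1423a84, 182fd2d, 1f8d1b0, 341b54e, 8186fc9, c3bcef7, e2c9de8, f0019aa}.
Reachable from 182fd2d: {0b288bf, 0d3de62, 1423a84, 182fd2d, f0019aa}.
In 8186fc9's history but not 182fd2d's: {08979ad, 091ea35, 1f8d1b0, 341b54e, 8186fc9, c3bcef7, e2c9de8} — 7 commits.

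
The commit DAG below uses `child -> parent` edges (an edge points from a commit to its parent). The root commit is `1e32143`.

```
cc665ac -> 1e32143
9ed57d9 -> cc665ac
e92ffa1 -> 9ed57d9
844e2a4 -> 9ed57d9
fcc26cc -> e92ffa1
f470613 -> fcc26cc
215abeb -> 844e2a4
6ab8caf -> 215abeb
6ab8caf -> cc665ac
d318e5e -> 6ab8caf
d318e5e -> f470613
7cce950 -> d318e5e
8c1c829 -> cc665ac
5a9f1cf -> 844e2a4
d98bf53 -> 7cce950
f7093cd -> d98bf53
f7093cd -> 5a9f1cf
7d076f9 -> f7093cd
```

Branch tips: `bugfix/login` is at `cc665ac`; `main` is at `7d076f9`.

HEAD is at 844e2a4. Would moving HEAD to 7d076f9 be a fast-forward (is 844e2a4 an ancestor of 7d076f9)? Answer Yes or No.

A fast-forward from 844e2a4 to 7d076f9 is possible iff 844e2a4 is an ancestor of 7d076f9.
Ancestors of 7d076f9: {1e32143, 215abeb, 5a9f1cf, 6ab8caf, 7cce950, 7d076f9, 844e2a4, 9ed57d9, cc665ac, d318e5e, d98bf53, e92ffa1, f470613, f7093cd, fcc26cc}.
844e2a4 is among them, so fast-forward is possible.

Yes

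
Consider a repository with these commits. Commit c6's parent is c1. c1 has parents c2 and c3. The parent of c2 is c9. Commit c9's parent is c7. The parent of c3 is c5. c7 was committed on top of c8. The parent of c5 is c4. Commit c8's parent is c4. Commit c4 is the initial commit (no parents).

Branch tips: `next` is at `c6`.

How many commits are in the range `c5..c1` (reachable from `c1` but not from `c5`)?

Reachable from c1: {c1, c2, c3, c4, c5, c7, c8, c9}.
Reachable from c5: {c4, c5}.
In c1's history but not c5's: {c1, c2, c3, c7, c8, c9} — 6 commits.

6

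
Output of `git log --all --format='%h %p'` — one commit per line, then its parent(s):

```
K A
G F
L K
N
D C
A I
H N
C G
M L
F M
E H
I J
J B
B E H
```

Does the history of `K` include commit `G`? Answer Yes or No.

Ancestors of K: {A, B, E, H, I, J, K, N}.
G is not in that set, so it is not an ancestor of K.

No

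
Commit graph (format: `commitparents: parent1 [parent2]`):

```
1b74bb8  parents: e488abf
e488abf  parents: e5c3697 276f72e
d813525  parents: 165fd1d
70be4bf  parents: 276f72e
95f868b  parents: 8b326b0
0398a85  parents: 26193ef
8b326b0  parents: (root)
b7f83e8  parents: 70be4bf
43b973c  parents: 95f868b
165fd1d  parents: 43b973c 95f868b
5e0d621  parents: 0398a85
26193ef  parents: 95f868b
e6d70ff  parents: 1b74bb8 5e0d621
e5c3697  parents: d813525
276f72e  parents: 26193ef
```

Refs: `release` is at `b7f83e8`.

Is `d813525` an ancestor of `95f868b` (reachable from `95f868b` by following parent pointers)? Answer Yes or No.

Ancestors of 95f868b: {8b326b0, 95f868b}.
d813525 is not in that set, so it is not an ancestor of 95f868b.

No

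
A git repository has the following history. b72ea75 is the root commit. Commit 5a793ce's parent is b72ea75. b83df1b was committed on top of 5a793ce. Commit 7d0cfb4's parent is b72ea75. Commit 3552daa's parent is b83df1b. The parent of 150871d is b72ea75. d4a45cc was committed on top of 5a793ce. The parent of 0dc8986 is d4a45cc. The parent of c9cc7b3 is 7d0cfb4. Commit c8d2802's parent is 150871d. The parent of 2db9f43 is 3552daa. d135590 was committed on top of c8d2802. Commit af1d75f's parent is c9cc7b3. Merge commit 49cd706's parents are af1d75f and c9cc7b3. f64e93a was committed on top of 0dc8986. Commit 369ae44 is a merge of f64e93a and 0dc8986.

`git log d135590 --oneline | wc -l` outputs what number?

4

Walking parent pointers from d135590: reachable set = {150871d, b72ea75, c8d2802, d135590}.
That is 4 commits.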